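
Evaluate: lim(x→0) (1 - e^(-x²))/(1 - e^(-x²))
This is a 0/0 indeterminate form.

Apply L'Hôpital's rule: differentiate numerator and denominator separately.
  f(x) = 1 - e^(-x^2)   ⇒   f'(x) = 2·x·e^(-x^2)
  g(x) = 1 - e^(-x^2)   ⇒   g'(x) = 2·x·e^(-x^2)
  lim(x→0) f'(x)/g'(x) = lim(x→0) (2·x·e^(-x^2))/(2·x·e^(-x^2))
  = 1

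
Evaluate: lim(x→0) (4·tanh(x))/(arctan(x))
This is a 0/0 indeterminate form.

Apply L'Hôpital's rule: differentiate numerator and denominator separately.
  f(x) = 4·tanh(x)   ⇒   f'(x) = 4 - 4·tanh(x)^2
  g(x) = atan(x)   ⇒   g'(x) = 1/(x^2 + 1)
  lim(x→0) f'(x)/g'(x) = lim(x→0) (4 - 4·tanh(x)^2)/(1/(x^2 + 1))
  = 4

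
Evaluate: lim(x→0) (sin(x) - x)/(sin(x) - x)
This is a 0/0 indeterminate form.

Apply L'Hôpital's rule: differentiate numerator and denominator separately.
  f(x) = -x + sin(x)   ⇒   f'(x) = cos(x) - 1
  g(x) = -x + sin(x)   ⇒   g'(x) = cos(x) - 1
  lim(x→0) f'(x)/g'(x) = lim(x→0) (cos(x) - 1)/(cos(x) - 1)
  = 1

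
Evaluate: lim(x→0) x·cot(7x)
This is a 0·∞ indeterminate form.

Rewrite 0·∞ as a quotient (0/0 or ∞/∞ form), then apply L'Hôpital's rule:
  lim(x→0) x·cot(7x) = 1/7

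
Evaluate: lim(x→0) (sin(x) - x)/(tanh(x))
This is a 0/0 indeterminate form.

Apply L'Hôpital's rule: differentiate numerator and denominator separately.
  f(x) = -x + sin(x)   ⇒   f'(x) = cos(x) - 1
  g(x) = tanh(x)   ⇒   g'(x) = 1 - tanh(x)^2
  lim(x→0) f'(x)/g'(x) = lim(x→0) (cos(x) - 1)/(1 - tanh(x)^2)
  = 0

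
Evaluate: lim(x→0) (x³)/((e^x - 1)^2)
This is a 0/0 indeterminate form.

Apply L'Hôpital's rule: differentiate numerator and denominator separately.
  f(x) = x^3   ⇒   f'(x) = 3·x^2
  g(x) = (e^(x) - 1)^2   ⇒   g'(x) = 2·(e^(x) - 1)·e^(x)
  lim(x→0) f'(x)/g'(x) = lim(x→0) (3·x^2)/(2·(e^(x) - 1)·e^(x))
  = 0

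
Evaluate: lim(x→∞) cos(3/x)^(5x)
This is an exponential indeterminate form.

For exponential indeterminate forms, take the natural log:
  Let L = lim(x→∞) cos(3/x)^(5x)
  Then ln(L) = lim(x→∞) [exponent × ln(base)]
  Evaluate using L'Hôpital or standard limits, then exponentiate.
  L = 1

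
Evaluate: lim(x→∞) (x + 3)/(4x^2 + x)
This is an ∞/∞ indeterminate form.

Apply L'Hôpital's rule: differentiate numerator and denominator separately.
  f(x) = x + 3   ⇒   f'(x) = 1
  g(x) = 4·x^2 + x   ⇒   g'(x) = 8·x + 1
  lim(x→∞) f'(x)/g'(x) = lim(x→∞) (1)/(8·x + 1)
  = 0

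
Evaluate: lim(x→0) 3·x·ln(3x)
This is a 0·∞ indeterminate form.

Rewrite 0·∞ as a quotient (0/0 or ∞/∞ form), then apply L'Hôpital's rule:
  lim(x→0) 3·x·ln(3x) = 0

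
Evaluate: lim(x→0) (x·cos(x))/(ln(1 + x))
This is a 0/0 indeterminate form.

Apply L'Hôpital's rule: differentiate numerator and denominator separately.
  f(x) = x·cos(x)   ⇒   f'(x) = -x·sin(x) + cos(x)
  g(x) = ln(x + 1)   ⇒   g'(x) = 1/(x + 1)
  lim(x→0) f'(x)/g'(x) = lim(x→0) (-x·sin(x) + cos(x))/(1/(x + 1))
  = 1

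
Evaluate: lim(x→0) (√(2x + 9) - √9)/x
This is a standard limit.

Factor or rationalize the expression:
  lim(x→0) (√(2x + 9) - √9)/x = 1/3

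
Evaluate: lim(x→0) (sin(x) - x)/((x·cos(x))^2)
This is a 0/0 indeterminate form.

Apply L'Hôpital's rule: differentiate numerator and denominator separately.
  f(x) = -x + sin(x)   ⇒   f'(x) = cos(x) - 1
  g(x) = x^2·cos(x)^2   ⇒   g'(x) = -2·x^2·sin(x)·cos(x) + 2·x·cos(x)^2
  lim(x→0) f'(x)/g'(x) = lim(x→0) (cos(x) - 1)/(-2·x^2·sin(x)·cos(x) + 2·x·cos(x)^2)
  = 0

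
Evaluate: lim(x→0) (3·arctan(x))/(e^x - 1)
This is a 0/0 indeterminate form.

Apply L'Hôpital's rule: differentiate numerator and denominator separately.
  f(x) = 3·atan(x)   ⇒   f'(x) = 3/(x^2 + 1)
  g(x) = e^(x) - 1   ⇒   g'(x) = e^(x)
  lim(x→0) f'(x)/g'(x) = lim(x→0) (3/(x^2 + 1))/(e^(x))
  = 3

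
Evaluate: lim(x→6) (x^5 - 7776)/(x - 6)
This is a standard limit.

Factor or rationalize the expression:
  lim(x→6) (x^5 - 7776)/(x - 6) = 6480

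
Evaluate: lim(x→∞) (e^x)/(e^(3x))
This is an ∞/∞ indeterminate form.

Apply L'Hôpital's rule: differentiate numerator and denominator separately.
  f(x) = e^(x)   ⇒   f'(x) = e^(x)
  g(x) = e^(3·x)   ⇒   g'(x) = 3·e^(3·x)
  lim(x→∞) f'(x)/g'(x) = lim(x→∞) (e^(x))/(3·e^(3·x))
  = 0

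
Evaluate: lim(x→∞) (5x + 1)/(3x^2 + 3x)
This is an ∞/∞ indeterminate form.

Apply L'Hôpital's rule: differentiate numerator and denominator separately.
  f(x) = 5·x + 1   ⇒   f'(x) = 5
  g(x) = 3·x^2 + 3·x   ⇒   g'(x) = 6·x + 3
  lim(x→∞) f'(x)/g'(x) = lim(x→∞) (5)/(6·x + 3)
  = 0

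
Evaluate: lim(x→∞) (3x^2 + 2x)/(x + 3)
This is an ∞/∞ indeterminate form.

Apply L'Hôpital's rule: differentiate numerator and denominator separately.
  f(x) = 3·x^2 + 2·x   ⇒   f'(x) = 6·x + 2
  g(x) = x + 3   ⇒   g'(x) = 1
  lim(x→∞) f'(x)/g'(x) = lim(x→∞) (6·x + 2)/(1)
  = ∞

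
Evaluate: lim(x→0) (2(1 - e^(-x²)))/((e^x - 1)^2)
This is a 0/0 indeterminate form.

Apply L'Hôpital's rule: differentiate numerator and denominator separately.
  f(x) = 2 - 2·e^(-x^2)   ⇒   f'(x) = 4·x·e^(-x^2)
  g(x) = (e^(x) - 1)^2   ⇒   g'(x) = 2·(e^(x) - 1)·e^(x)
  lim(x→0) f'(x)/g'(x) = lim(x→0) (4·x·e^(-x^2))/(2·(e^(x) - 1)·e^(x))
  = 2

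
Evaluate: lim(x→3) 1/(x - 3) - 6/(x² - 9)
This is an ∞-∞ indeterminate form.

Combine fractions or rationalize to convert ∞-∞ to 0/0 form:
  lim(x→3) 1/(x - 3) - 6/(x² - 9) = 1/6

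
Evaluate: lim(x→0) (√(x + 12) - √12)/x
This is a standard limit.

Factor or rationalize the expression:
  lim(x→0) (√(x + 12) - √12)/x = sqrt(3)/12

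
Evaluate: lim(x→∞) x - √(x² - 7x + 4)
This is an ∞-∞ indeterminate form.

Combine fractions or rationalize to convert ∞-∞ to 0/0 form:
  lim(x→∞) x - √(x² - 7x + 4) = 7/2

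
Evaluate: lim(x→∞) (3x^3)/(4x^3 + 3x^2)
This is an ∞/∞ indeterminate form.

Apply L'Hôpital's rule: differentiate numerator and denominator separately.
  f(x) = 3·x^3   ⇒   f'(x) = 9·x^2
  g(x) = 4·x^3 + 3·x^2   ⇒   g'(x) = 12·x^2 + 6·x
  lim(x→∞) f'(x)/g'(x) = lim(x→∞) (9·x^2)/(12·x^2 + 6·x)
  = 3/4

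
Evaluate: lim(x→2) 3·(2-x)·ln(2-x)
This is a 0·∞ indeterminate form.

Rewrite 0·∞ as a quotient (0/0 or ∞/∞ form), then apply L'Hôpital's rule:
  lim(x→2) 3·(2-x)·ln(2-x) = 0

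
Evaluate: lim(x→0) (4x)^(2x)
This is an exponential indeterminate form.

For exponential indeterminate forms, take the natural log:
  Let L = lim(x→0) (4x)^(2x)
  Then ln(L) = lim(x→0) [exponent × ln(base)]
  Evaluate using L'Hôpital or standard limits, then exponentiate.
  L = 1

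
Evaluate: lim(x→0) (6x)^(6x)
This is an exponential indeterminate form.

For exponential indeterminate forms, take the natural log:
  Let L = lim(x→0) (6x)^(6x)
  Then ln(L) = lim(x→0) [exponent × ln(base)]
  Evaluate using L'Hôpital or standard limits, then exponentiate.
  L = 1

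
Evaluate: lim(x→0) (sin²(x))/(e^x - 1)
This is a 0/0 indeterminate form.

Apply L'Hôpital's rule: differentiate numerator and denominator separately.
  f(x) = sin(x)^2   ⇒   f'(x) = 2·sin(x)·cos(x)
  g(x) = e^(x) - 1   ⇒   g'(x) = e^(x)
  lim(x→0) f'(x)/g'(x) = lim(x→0) (2·sin(x)·cos(x))/(e^(x))
  = 0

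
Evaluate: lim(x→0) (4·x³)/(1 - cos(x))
This is a 0/0 indeterminate form.

Apply L'Hôpital's rule: differentiate numerator and denominator separately.
  f(x) = 4·x^3   ⇒   f'(x) = 12·x^2
  g(x) = 1 - cos(x)   ⇒   g'(x) = sin(x)
  lim(x→0) f'(x)/g'(x) = lim(x→0) (12·x^2)/(sin(x))
  = 0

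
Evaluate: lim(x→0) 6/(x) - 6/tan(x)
This is an ∞-∞ indeterminate form.

Combine fractions or rationalize to convert ∞-∞ to 0/0 form:
  lim(x→0) 6/(x) - 6/tan(x) = 0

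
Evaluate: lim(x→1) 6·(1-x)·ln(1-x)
This is a 0·∞ indeterminate form.

Rewrite 0·∞ as a quotient (0/0 or ∞/∞ form), then apply L'Hôpital's rule:
  lim(x→1) 6·(1-x)·ln(1-x) = 0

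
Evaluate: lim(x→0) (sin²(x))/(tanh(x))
This is a 0/0 indeterminate form.

Apply L'Hôpital's rule: differentiate numerator and denominator separately.
  f(x) = sin(x)^2   ⇒   f'(x) = 2·sin(x)·cos(x)
  g(x) = tanh(x)   ⇒   g'(x) = 1 - tanh(x)^2
  lim(x→0) f'(x)/g'(x) = lim(x→0) (2·sin(x)·cos(x))/(1 - tanh(x)^2)
  = 0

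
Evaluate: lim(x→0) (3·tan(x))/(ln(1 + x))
This is a 0/0 indeterminate form.

Apply L'Hôpital's rule: differentiate numerator and denominator separately.
  f(x) = 3·tan(x)   ⇒   f'(x) = 3·tan(x)^2 + 3
  g(x) = ln(x + 1)   ⇒   g'(x) = 1/(x + 1)
  lim(x→0) f'(x)/g'(x) = lim(x→0) (3·tan(x)^2 + 3)/(1/(x + 1))
  = 3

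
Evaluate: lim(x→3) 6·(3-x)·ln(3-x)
This is a 0·∞ indeterminate form.

Rewrite 0·∞ as a quotient (0/0 or ∞/∞ form), then apply L'Hôpital's rule:
  lim(x→3) 6·(3-x)·ln(3-x) = 0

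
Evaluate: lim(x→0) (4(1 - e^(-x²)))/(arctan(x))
This is a 0/0 indeterminate form.

Apply L'Hôpital's rule: differentiate numerator and denominator separately.
  f(x) = 4 - 4·e^(-x^2)   ⇒   f'(x) = 8·x·e^(-x^2)
  g(x) = atan(x)   ⇒   g'(x) = 1/(x^2 + 1)
  lim(x→0) f'(x)/g'(x) = lim(x→0) (8·x·e^(-x^2))/(1/(x^2 + 1))
  = 0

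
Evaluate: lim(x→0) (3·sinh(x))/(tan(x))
This is a 0/0 indeterminate form.

Apply L'Hôpital's rule: differentiate numerator and denominator separately.
  f(x) = 3·sinh(x)   ⇒   f'(x) = 3·cosh(x)
  g(x) = tan(x)   ⇒   g'(x) = tan(x)^2 + 1
  lim(x→0) f'(x)/g'(x) = lim(x→0) (3·cosh(x))/(tan(x)^2 + 1)
  = 3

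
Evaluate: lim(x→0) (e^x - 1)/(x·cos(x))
This is a 0/0 indeterminate form.

Apply L'Hôpital's rule: differentiate numerator and denominator separately.
  f(x) = e^(x) - 1   ⇒   f'(x) = e^(x)
  g(x) = x·cos(x)   ⇒   g'(x) = -x·sin(x) + cos(x)
  lim(x→0) f'(x)/g'(x) = lim(x→0) (e^(x))/(-x·sin(x) + cos(x))
  = 1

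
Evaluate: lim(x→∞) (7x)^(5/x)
This is an exponential indeterminate form.

For exponential indeterminate forms, take the natural log:
  Let L = lim(x→∞) (7x)^(5/x)
  Then ln(L) = lim(x→∞) [exponent × ln(base)]
  Evaluate using L'Hôpital or standard limits, then exponentiate.
  L = 1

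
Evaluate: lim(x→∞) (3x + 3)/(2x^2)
This is an ∞/∞ indeterminate form.

Apply L'Hôpital's rule: differentiate numerator and denominator separately.
  f(x) = 3·x + 3   ⇒   f'(x) = 3
  g(x) = 2·x^2   ⇒   g'(x) = 4·x
  lim(x→∞) f'(x)/g'(x) = lim(x→∞) (3)/(4·x)
  = 0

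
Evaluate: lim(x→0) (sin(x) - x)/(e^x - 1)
This is a 0/0 indeterminate form.

Apply L'Hôpital's rule: differentiate numerator and denominator separately.
  f(x) = -x + sin(x)   ⇒   f'(x) = cos(x) - 1
  g(x) = e^(x) - 1   ⇒   g'(x) = e^(x)
  lim(x→0) f'(x)/g'(x) = lim(x→0) (cos(x) - 1)/(e^(x))
  = 0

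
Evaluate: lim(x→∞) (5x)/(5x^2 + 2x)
This is an ∞/∞ indeterminate form.

Apply L'Hôpital's rule: differentiate numerator and denominator separately.
  f(x) = 5·x   ⇒   f'(x) = 5
  g(x) = 5·x^2 + 2·x   ⇒   g'(x) = 10·x + 2
  lim(x→∞) f'(x)/g'(x) = lim(x→∞) (5)/(10·x + 2)
  = 0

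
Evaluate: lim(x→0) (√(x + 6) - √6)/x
This is a standard limit.

Factor or rationalize the expression:
  lim(x→0) (√(x + 6) - √6)/x = sqrt(6)/12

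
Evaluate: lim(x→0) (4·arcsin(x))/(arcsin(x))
This is a 0/0 indeterminate form.

Apply L'Hôpital's rule: differentiate numerator and denominator separately.
  f(x) = 4·asin(x)   ⇒   f'(x) = 4/sqrt(1 - x^2)
  g(x) = asin(x)   ⇒   g'(x) = 1/sqrt(1 - x^2)
  lim(x→0) f'(x)/g'(x) = lim(x→0) (4/sqrt(1 - x^2))/(1/sqrt(1 - x^2))
  = 4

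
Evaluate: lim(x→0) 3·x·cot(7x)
This is a 0·∞ indeterminate form.

Rewrite 0·∞ as a quotient (0/0 or ∞/∞ form), then apply L'Hôpital's rule:
  lim(x→0) 3·x·cot(7x) = 3/7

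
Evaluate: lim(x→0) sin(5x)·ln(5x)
This is a 0·∞ indeterminate form.

Rewrite 0·∞ as a quotient (0/0 or ∞/∞ form), then apply L'Hôpital's rule:
  lim(x→0) sin(5x)·ln(5x) = 0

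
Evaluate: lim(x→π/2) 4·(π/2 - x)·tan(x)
This is a 0·∞ indeterminate form.

Rewrite 0·∞ as a quotient (0/0 or ∞/∞ form), then apply L'Hôpital's rule:
  lim(x→π/2) 4·(π/2 - x)·tan(x) = 4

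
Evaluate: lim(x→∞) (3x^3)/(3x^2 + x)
This is an ∞/∞ indeterminate form.

Apply L'Hôpital's rule: differentiate numerator and denominator separately.
  f(x) = 3·x^3   ⇒   f'(x) = 9·x^2
  g(x) = 3·x^2 + x   ⇒   g'(x) = 6·x + 1
  lim(x→∞) f'(x)/g'(x) = lim(x→∞) (9·x^2)/(6·x + 1)
  = ∞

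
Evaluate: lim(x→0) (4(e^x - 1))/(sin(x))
This is a 0/0 indeterminate form.

Apply L'Hôpital's rule: differentiate numerator and denominator separately.
  f(x) = 4·e^(x) - 4   ⇒   f'(x) = 4·e^(x)
  g(x) = sin(x)   ⇒   g'(x) = cos(x)
  lim(x→0) f'(x)/g'(x) = lim(x→0) (4·e^(x))/(cos(x))
  = 4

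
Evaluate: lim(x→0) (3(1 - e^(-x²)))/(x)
This is a 0/0 indeterminate form.

Apply L'Hôpital's rule: differentiate numerator and denominator separately.
  f(x) = 3 - 3·e^(-x^2)   ⇒   f'(x) = 6·x·e^(-x^2)
  g(x) = x   ⇒   g'(x) = 1
  lim(x→0) f'(x)/g'(x) = lim(x→0) (6·x·e^(-x^2))/(1)
  = 0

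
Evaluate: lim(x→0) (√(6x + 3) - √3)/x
This is a standard limit.

Factor or rationalize the expression:
  lim(x→0) (√(6x + 3) - √3)/x = sqrt(3)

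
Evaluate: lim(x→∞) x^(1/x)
This is an exponential indeterminate form.

For exponential indeterminate forms, take the natural log:
  Let L = lim(x→∞) x^(1/x)
  Then ln(L) = lim(x→∞) [exponent × ln(base)]
  Evaluate using L'Hôpital or standard limits, then exponentiate.
  L = 1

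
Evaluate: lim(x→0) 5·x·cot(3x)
This is a 0·∞ indeterminate form.

Rewrite 0·∞ as a quotient (0/0 or ∞/∞ form), then apply L'Hôpital's rule:
  lim(x→0) 5·x·cot(3x) = 5/3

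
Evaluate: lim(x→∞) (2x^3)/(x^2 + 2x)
This is an ∞/∞ indeterminate form.

Apply L'Hôpital's rule: differentiate numerator and denominator separately.
  f(x) = 2·x^3   ⇒   f'(x) = 6·x^2
  g(x) = x^2 + 2·x   ⇒   g'(x) = 2·x + 2
  lim(x→∞) f'(x)/g'(x) = lim(x→∞) (6·x^2)/(2·x + 2)
  = ∞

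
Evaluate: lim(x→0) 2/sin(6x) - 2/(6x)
This is an ∞-∞ indeterminate form.

Combine fractions or rationalize to convert ∞-∞ to 0/0 form:
  lim(x→0) 2/sin(6x) - 2/(6x) = 0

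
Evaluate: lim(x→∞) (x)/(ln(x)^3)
This is an ∞/∞ indeterminate form.

Apply L'Hôpital's rule: differentiate numerator and denominator separately.
  f(x) = x   ⇒   f'(x) = 1
  g(x) = ln(x)^3   ⇒   g'(x) = 3·ln(x)^2/x
  lim(x→∞) f'(x)/g'(x) = lim(x→∞) (1)/(3·ln(x)^2/x)
  = ∞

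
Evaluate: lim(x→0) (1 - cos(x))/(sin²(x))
This is a 0/0 indeterminate form.

Apply L'Hôpital's rule: differentiate numerator and denominator separately.
  f(x) = 1 - cos(x)   ⇒   f'(x) = sin(x)
  g(x) = sin(x)^2   ⇒   g'(x) = 2·sin(x)·cos(x)
  lim(x→0) f'(x)/g'(x) = lim(x→0) (sin(x))/(2·sin(x)·cos(x))
  = 1/2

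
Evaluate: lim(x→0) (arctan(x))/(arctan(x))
This is a 0/0 indeterminate form.

Apply L'Hôpital's rule: differentiate numerator and denominator separately.
  f(x) = atan(x)   ⇒   f'(x) = 1/(x^2 + 1)
  g(x) = atan(x)   ⇒   g'(x) = 1/(x^2 + 1)
  lim(x→0) f'(x)/g'(x) = lim(x→0) (1/(x^2 + 1))/(1/(x^2 + 1))
  = 1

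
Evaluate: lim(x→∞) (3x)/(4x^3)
This is an ∞/∞ indeterminate form.

Apply L'Hôpital's rule: differentiate numerator and denominator separately.
  f(x) = 3·x   ⇒   f'(x) = 3
  g(x) = 4·x^3   ⇒   g'(x) = 12·x^2
  lim(x→∞) f'(x)/g'(x) = lim(x→∞) (3)/(12·x^2)
  = 0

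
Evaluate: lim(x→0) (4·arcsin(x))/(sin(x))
This is a 0/0 indeterminate form.

Apply L'Hôpital's rule: differentiate numerator and denominator separately.
  f(x) = 4·asin(x)   ⇒   f'(x) = 4/sqrt(1 - x^2)
  g(x) = sin(x)   ⇒   g'(x) = cos(x)
  lim(x→0) f'(x)/g'(x) = lim(x→0) (4/sqrt(1 - x^2))/(cos(x))
  = 4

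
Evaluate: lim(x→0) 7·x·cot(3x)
This is a 0·∞ indeterminate form.

Rewrite 0·∞ as a quotient (0/0 or ∞/∞ form), then apply L'Hôpital's rule:
  lim(x→0) 7·x·cot(3x) = 7/3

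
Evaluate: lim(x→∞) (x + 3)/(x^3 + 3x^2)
This is an ∞/∞ indeterminate form.

Apply L'Hôpital's rule: differentiate numerator and denominator separately.
  f(x) = x + 3   ⇒   f'(x) = 1
  g(x) = x^3 + 3·x^2   ⇒   g'(x) = 3·x^2 + 6·x
  lim(x→∞) f'(x)/g'(x) = lim(x→∞) (1)/(3·x^2 + 6·x)
  = 0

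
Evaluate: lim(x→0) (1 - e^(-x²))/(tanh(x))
This is a 0/0 indeterminate form.

Apply L'Hôpital's rule: differentiate numerator and denominator separately.
  f(x) = 1 - e^(-x^2)   ⇒   f'(x) = 2·x·e^(-x^2)
  g(x) = tanh(x)   ⇒   g'(x) = 1 - tanh(x)^2
  lim(x→0) f'(x)/g'(x) = lim(x→0) (2·x·e^(-x^2))/(1 - tanh(x)^2)
  = 0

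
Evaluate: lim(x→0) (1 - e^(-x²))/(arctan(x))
This is a 0/0 indeterminate form.

Apply L'Hôpital's rule: differentiate numerator and denominator separately.
  f(x) = 1 - e^(-x^2)   ⇒   f'(x) = 2·x·e^(-x^2)
  g(x) = atan(x)   ⇒   g'(x) = 1/(x^2 + 1)
  lim(x→0) f'(x)/g'(x) = lim(x→0) (2·x·e^(-x^2))/(1/(x^2 + 1))
  = 0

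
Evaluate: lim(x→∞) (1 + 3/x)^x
This is an exponential indeterminate form.

For exponential indeterminate forms, take the natural log:
  Let L = lim(x→∞) (1 + 3/x)^x
  Then ln(L) = lim(x→∞) [exponent × ln(base)]
  Evaluate using L'Hôpital or standard limits, then exponentiate.
  L = e^(3)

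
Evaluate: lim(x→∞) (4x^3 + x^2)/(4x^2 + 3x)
This is an ∞/∞ indeterminate form.

Apply L'Hôpital's rule: differentiate numerator and denominator separately.
  f(x) = 4·x^3 + x^2   ⇒   f'(x) = 12·x^2 + 2·x
  g(x) = 4·x^2 + 3·x   ⇒   g'(x) = 8·x + 3
  lim(x→∞) f'(x)/g'(x) = lim(x→∞) (12·x^2 + 2·x)/(8·x + 3)
  = ∞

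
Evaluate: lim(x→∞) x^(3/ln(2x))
This is an exponential indeterminate form.

For exponential indeterminate forms, take the natural log:
  Let L = lim(x→∞) x^(3/ln(2x))
  Then ln(L) = lim(x→∞) [exponent × ln(base)]
  Evaluate using L'Hôpital or standard limits, then exponentiate.
  L = e^(3)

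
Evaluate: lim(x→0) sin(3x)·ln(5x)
This is a 0·∞ indeterminate form.

Rewrite 0·∞ as a quotient (0/0 or ∞/∞ form), then apply L'Hôpital's rule:
  lim(x→0) sin(3x)·ln(5x) = 0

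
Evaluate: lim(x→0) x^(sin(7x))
This is an exponential indeterminate form.

For exponential indeterminate forms, take the natural log:
  Let L = lim(x→0) x^(sin(7x))
  Then ln(L) = lim(x→0) [exponent × ln(base)]
  Evaluate using L'Hôpital or standard limits, then exponentiate.
  L = 1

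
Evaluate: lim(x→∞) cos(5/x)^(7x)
This is an exponential indeterminate form.

For exponential indeterminate forms, take the natural log:
  Let L = lim(x→∞) cos(5/x)^(7x)
  Then ln(L) = lim(x→∞) [exponent × ln(base)]
  Evaluate using L'Hôpital or standard limits, then exponentiate.
  L = 1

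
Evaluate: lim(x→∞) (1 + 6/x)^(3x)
This is an exponential indeterminate form.

For exponential indeterminate forms, take the natural log:
  Let L = lim(x→∞) (1 + 6/x)^(3x)
  Then ln(L) = lim(x→∞) [exponent × ln(base)]
  Evaluate using L'Hôpital or standard limits, then exponentiate.
  L = e^(18)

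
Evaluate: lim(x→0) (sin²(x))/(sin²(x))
This is a 0/0 indeterminate form.

Apply L'Hôpital's rule: differentiate numerator and denominator separately.
  f(x) = sin(x)^2   ⇒   f'(x) = 2·sin(x)·cos(x)
  g(x) = sin(x)^2   ⇒   g'(x) = 2·sin(x)·cos(x)
  lim(x→0) f'(x)/g'(x) = lim(x→0) (2·sin(x)·cos(x))/(2·sin(x)·cos(x))
  = 1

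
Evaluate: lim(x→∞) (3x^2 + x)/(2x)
This is an ∞/∞ indeterminate form.

Apply L'Hôpital's rule: differentiate numerator and denominator separately.
  f(x) = 3·x^2 + x   ⇒   f'(x) = 6·x + 1
  g(x) = 2·x   ⇒   g'(x) = 2
  lim(x→∞) f'(x)/g'(x) = lim(x→∞) (6·x + 1)/(2)
  = ∞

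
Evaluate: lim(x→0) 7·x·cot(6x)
This is a 0·∞ indeterminate form.

Rewrite 0·∞ as a quotient (0/0 or ∞/∞ form), then apply L'Hôpital's rule:
  lim(x→0) 7·x·cot(6x) = 7/6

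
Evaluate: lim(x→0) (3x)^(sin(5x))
This is an exponential indeterminate form.

For exponential indeterminate forms, take the natural log:
  Let L = lim(x→0) (3x)^(sin(5x))
  Then ln(L) = lim(x→0) [exponent × ln(base)]
  Evaluate using L'Hôpital or standard limits, then exponentiate.
  L = 1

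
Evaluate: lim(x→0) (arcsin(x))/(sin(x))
This is a 0/0 indeterminate form.

Apply L'Hôpital's rule: differentiate numerator and denominator separately.
  f(x) = asin(x)   ⇒   f'(x) = 1/sqrt(1 - x^2)
  g(x) = sin(x)   ⇒   g'(x) = cos(x)
  lim(x→0) f'(x)/g'(x) = lim(x→0) (1/sqrt(1 - x^2))/(cos(x))
  = 1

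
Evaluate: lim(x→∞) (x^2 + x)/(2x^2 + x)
This is an ∞/∞ indeterminate form.

Apply L'Hôpital's rule: differentiate numerator and denominator separately.
  f(x) = x^2 + x   ⇒   f'(x) = 2·x + 1
  g(x) = 2·x^2 + x   ⇒   g'(x) = 4·x + 1
  lim(x→∞) f'(x)/g'(x) = lim(x→∞) (2·x + 1)/(4·x + 1)
  = 1/2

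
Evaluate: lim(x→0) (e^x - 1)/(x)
This is a 0/0 indeterminate form.

Apply L'Hôpital's rule: differentiate numerator and denominator separately.
  f(x) = e^(x) - 1   ⇒   f'(x) = e^(x)
  g(x) = x   ⇒   g'(x) = 1
  lim(x→0) f'(x)/g'(x) = lim(x→0) (e^(x))/(1)
  = 1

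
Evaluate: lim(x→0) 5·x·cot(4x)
This is a 0·∞ indeterminate form.

Rewrite 0·∞ as a quotient (0/0 or ∞/∞ form), then apply L'Hôpital's rule:
  lim(x→0) 5·x·cot(4x) = 5/4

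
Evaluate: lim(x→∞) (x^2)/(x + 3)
This is an ∞/∞ indeterminate form.

Apply L'Hôpital's rule: differentiate numerator and denominator separately.
  f(x) = x^2   ⇒   f'(x) = 2·x
  g(x) = x + 3   ⇒   g'(x) = 1
  lim(x→∞) f'(x)/g'(x) = lim(x→∞) (2·x)/(1)
  = ∞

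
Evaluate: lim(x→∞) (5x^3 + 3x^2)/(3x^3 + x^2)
This is an ∞/∞ indeterminate form.

Apply L'Hôpital's rule: differentiate numerator and denominator separately.
  f(x) = 5·x^3 + 3·x^2   ⇒   f'(x) = 15·x^2 + 6·x
  g(x) = 3·x^3 + x^2   ⇒   g'(x) = 9·x^2 + 2·x
  lim(x→∞) f'(x)/g'(x) = lim(x→∞) (15·x^2 + 6·x)/(9·x^2 + 2·x)
  = 5/3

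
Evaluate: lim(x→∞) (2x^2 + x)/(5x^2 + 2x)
This is an ∞/∞ indeterminate form.

Apply L'Hôpital's rule: differentiate numerator and denominator separately.
  f(x) = 2·x^2 + x   ⇒   f'(x) = 4·x + 1
  g(x) = 5·x^2 + 2·x   ⇒   g'(x) = 10·x + 2
  lim(x→∞) f'(x)/g'(x) = lim(x→∞) (4·x + 1)/(10·x + 2)
  = 2/5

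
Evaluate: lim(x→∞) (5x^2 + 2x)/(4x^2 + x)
This is an ∞/∞ indeterminate form.

Apply L'Hôpital's rule: differentiate numerator and denominator separately.
  f(x) = 5·x^2 + 2·x   ⇒   f'(x) = 10·x + 2
  g(x) = 4·x^2 + x   ⇒   g'(x) = 8·x + 1
  lim(x→∞) f'(x)/g'(x) = lim(x→∞) (10·x + 2)/(8·x + 1)
  = 5/4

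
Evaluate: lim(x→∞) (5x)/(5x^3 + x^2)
This is an ∞/∞ indeterminate form.

Apply L'Hôpital's rule: differentiate numerator and denominator separately.
  f(x) = 5·x   ⇒   f'(x) = 5
  g(x) = 5·x^3 + x^2   ⇒   g'(x) = 15·x^2 + 2·x
  lim(x→∞) f'(x)/g'(x) = lim(x→∞) (5)/(15·x^2 + 2·x)
  = 0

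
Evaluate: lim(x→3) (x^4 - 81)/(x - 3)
This is a standard limit.

Factor or rationalize the expression:
  lim(x→3) (x^4 - 81)/(x - 3) = 108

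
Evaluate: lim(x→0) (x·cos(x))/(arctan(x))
This is a 0/0 indeterminate form.

Apply L'Hôpital's rule: differentiate numerator and denominator separately.
  f(x) = x·cos(x)   ⇒   f'(x) = -x·sin(x) + cos(x)
  g(x) = atan(x)   ⇒   g'(x) = 1/(x^2 + 1)
  lim(x→0) f'(x)/g'(x) = lim(x→0) (-x·sin(x) + cos(x))/(1/(x^2 + 1))
  = 1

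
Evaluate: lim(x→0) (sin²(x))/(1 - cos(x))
This is a 0/0 indeterminate form.

Apply L'Hôpital's rule: differentiate numerator and denominator separately.
  f(x) = sin(x)^2   ⇒   f'(x) = 2·sin(x)·cos(x)
  g(x) = 1 - cos(x)   ⇒   g'(x) = sin(x)
  lim(x→0) f'(x)/g'(x) = lim(x→0) (2·sin(x)·cos(x))/(sin(x))
  = 2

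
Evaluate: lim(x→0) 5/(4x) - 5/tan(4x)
This is an ∞-∞ indeterminate form.

Combine fractions or rationalize to convert ∞-∞ to 0/0 form:
  lim(x→0) 5/(4x) - 5/tan(4x) = 0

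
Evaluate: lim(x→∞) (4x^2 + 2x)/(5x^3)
This is an ∞/∞ indeterminate form.

Apply L'Hôpital's rule: differentiate numerator and denominator separately.
  f(x) = 4·x^2 + 2·x   ⇒   f'(x) = 8·x + 2
  g(x) = 5·x^3   ⇒   g'(x) = 15·x^2
  lim(x→∞) f'(x)/g'(x) = lim(x→∞) (8·x + 2)/(15·x^2)
  = 0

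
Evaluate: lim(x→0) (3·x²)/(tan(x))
This is a 0/0 indeterminate form.

Apply L'Hôpital's rule: differentiate numerator and denominator separately.
  f(x) = 3·x^2   ⇒   f'(x) = 6·x
  g(x) = tan(x)   ⇒   g'(x) = tan(x)^2 + 1
  lim(x→0) f'(x)/g'(x) = lim(x→0) (6·x)/(tan(x)^2 + 1)
  = 0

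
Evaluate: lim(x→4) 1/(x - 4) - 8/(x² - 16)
This is an ∞-∞ indeterminate form.

Combine fractions or rationalize to convert ∞-∞ to 0/0 form:
  lim(x→4) 1/(x - 4) - 8/(x² - 16) = 1/8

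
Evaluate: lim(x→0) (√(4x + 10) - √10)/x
This is a standard limit.

Factor or rationalize the expression:
  lim(x→0) (√(4x + 10) - √10)/x = sqrt(10)/5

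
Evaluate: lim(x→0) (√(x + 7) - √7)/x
This is a standard limit.

Factor or rationalize the expression:
  lim(x→0) (√(x + 7) - √7)/x = sqrt(7)/14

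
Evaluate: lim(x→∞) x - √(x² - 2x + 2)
This is an ∞-∞ indeterminate form.

Combine fractions or rationalize to convert ∞-∞ to 0/0 form:
  lim(x→∞) x - √(x² - 2x + 2) = 1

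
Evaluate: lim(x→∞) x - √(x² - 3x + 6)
This is an ∞-∞ indeterminate form.

Combine fractions or rationalize to convert ∞-∞ to 0/0 form:
  lim(x→∞) x - √(x² - 3x + 6) = 3/2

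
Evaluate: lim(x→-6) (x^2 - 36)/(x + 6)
This is a standard limit.

Factor or rationalize the expression:
  lim(x→-6) (x^2 - 36)/(x + 6) = -12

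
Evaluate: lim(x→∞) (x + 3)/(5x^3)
This is an ∞/∞ indeterminate form.

Apply L'Hôpital's rule: differentiate numerator and denominator separately.
  f(x) = x + 3   ⇒   f'(x) = 1
  g(x) = 5·x^3   ⇒   g'(x) = 15·x^2
  lim(x→∞) f'(x)/g'(x) = lim(x→∞) (1)/(15·x^2)
  = 0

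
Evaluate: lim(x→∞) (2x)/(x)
This is an ∞/∞ indeterminate form.

Apply L'Hôpital's rule: differentiate numerator and denominator separately.
  f(x) = 2·x   ⇒   f'(x) = 2
  g(x) = x   ⇒   g'(x) = 1
  lim(x→∞) f'(x)/g'(x) = lim(x→∞) (2)/(1)
  = 2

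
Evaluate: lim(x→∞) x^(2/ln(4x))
This is an exponential indeterminate form.

For exponential indeterminate forms, take the natural log:
  Let L = lim(x→∞) x^(2/ln(4x))
  Then ln(L) = lim(x→∞) [exponent × ln(base)]
  Evaluate using L'Hôpital or standard limits, then exponentiate.
  L = e²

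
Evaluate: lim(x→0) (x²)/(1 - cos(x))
This is a 0/0 indeterminate form.

Apply L'Hôpital's rule: differentiate numerator and denominator separately.
  f(x) = x^2   ⇒   f'(x) = 2·x
  g(x) = 1 - cos(x)   ⇒   g'(x) = sin(x)
  lim(x→0) f'(x)/g'(x) = lim(x→0) (2·x)/(sin(x))
  = 2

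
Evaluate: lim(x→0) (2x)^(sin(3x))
This is an exponential indeterminate form.

For exponential indeterminate forms, take the natural log:
  Let L = lim(x→0) (2x)^(sin(3x))
  Then ln(L) = lim(x→0) [exponent × ln(base)]
  Evaluate using L'Hôpital or standard limits, then exponentiate.
  L = 1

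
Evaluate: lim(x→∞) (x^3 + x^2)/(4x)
This is an ∞/∞ indeterminate form.

Apply L'Hôpital's rule: differentiate numerator and denominator separately.
  f(x) = x^3 + x^2   ⇒   f'(x) = 3·x^2 + 2·x
  g(x) = 4·x   ⇒   g'(x) = 4
  lim(x→∞) f'(x)/g'(x) = lim(x→∞) (3·x^2 + 2·x)/(4)
  = ∞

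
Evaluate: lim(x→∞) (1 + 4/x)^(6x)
This is an exponential indeterminate form.

For exponential indeterminate forms, take the natural log:
  Let L = lim(x→∞) (1 + 4/x)^(6x)
  Then ln(L) = lim(x→∞) [exponent × ln(base)]
  Evaluate using L'Hôpital or standard limits, then exponentiate.
  L = e^(24)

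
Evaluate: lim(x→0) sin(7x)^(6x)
This is an exponential indeterminate form.

For exponential indeterminate forms, take the natural log:
  Let L = lim(x→0) sin(7x)^(6x)
  Then ln(L) = lim(x→0) [exponent × ln(base)]
  Evaluate using L'Hôpital or standard limits, then exponentiate.
  L = 1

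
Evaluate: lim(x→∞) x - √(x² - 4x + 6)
This is an ∞-∞ indeterminate form.

Combine fractions or rationalize to convert ∞-∞ to 0/0 form:
  lim(x→∞) x - √(x² - 4x + 6) = 2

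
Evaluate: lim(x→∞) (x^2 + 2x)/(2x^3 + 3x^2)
This is an ∞/∞ indeterminate form.

Apply L'Hôpital's rule: differentiate numerator and denominator separately.
  f(x) = x^2 + 2·x   ⇒   f'(x) = 2·x + 2
  g(x) = 2·x^3 + 3·x^2   ⇒   g'(x) = 6·x^2 + 6·x
  lim(x→∞) f'(x)/g'(x) = lim(x→∞) (2·x + 2)/(6·x^2 + 6·x)
  = 0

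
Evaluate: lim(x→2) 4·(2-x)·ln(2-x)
This is a 0·∞ indeterminate form.

Rewrite 0·∞ as a quotient (0/0 or ∞/∞ form), then apply L'Hôpital's rule:
  lim(x→2) 4·(2-x)·ln(2-x) = 0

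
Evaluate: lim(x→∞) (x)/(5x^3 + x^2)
This is an ∞/∞ indeterminate form.

Apply L'Hôpital's rule: differentiate numerator and denominator separately.
  f(x) = x   ⇒   f'(x) = 1
  g(x) = 5·x^3 + x^2   ⇒   g'(x) = 15·x^2 + 2·x
  lim(x→∞) f'(x)/g'(x) = lim(x→∞) (1)/(15·x^2 + 2·x)
  = 0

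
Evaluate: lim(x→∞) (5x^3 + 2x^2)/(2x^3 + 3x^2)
This is an ∞/∞ indeterminate form.

Apply L'Hôpital's rule: differentiate numerator and denominator separately.
  f(x) = 5·x^3 + 2·x^2   ⇒   f'(x) = 15·x^2 + 4·x
  g(x) = 2·x^3 + 3·x^2   ⇒   g'(x) = 6·x^2 + 6·x
  lim(x→∞) f'(x)/g'(x) = lim(x→∞) (15·x^2 + 4·x)/(6·x^2 + 6·x)
  = 5/2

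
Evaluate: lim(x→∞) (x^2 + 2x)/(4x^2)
This is an ∞/∞ indeterminate form.

Apply L'Hôpital's rule: differentiate numerator and denominator separately.
  f(x) = x^2 + 2·x   ⇒   f'(x) = 2·x + 2
  g(x) = 4·x^2   ⇒   g'(x) = 8·x
  lim(x→∞) f'(x)/g'(x) = lim(x→∞) (2·x + 2)/(8·x)
  = 1/4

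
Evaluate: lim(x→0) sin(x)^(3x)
This is an exponential indeterminate form.

For exponential indeterminate forms, take the natural log:
  Let L = lim(x→0) sin(x)^(3x)
  Then ln(L) = lim(x→0) [exponent × ln(base)]
  Evaluate using L'Hôpital or standard limits, then exponentiate.
  L = 1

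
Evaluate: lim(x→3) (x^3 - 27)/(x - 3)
This is a standard limit.

Factor or rationalize the expression:
  lim(x→3) (x^3 - 27)/(x - 3) = 27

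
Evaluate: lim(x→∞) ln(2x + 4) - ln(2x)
This is an ∞-∞ indeterminate form.

Combine fractions or rationalize to convert ∞-∞ to 0/0 form:
  lim(x→∞) ln(2x + 4) - ln(2x) = 0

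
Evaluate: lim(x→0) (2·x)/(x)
This is a 0/0 indeterminate form.

Apply L'Hôpital's rule: differentiate numerator and denominator separately.
  f(x) = 2·x   ⇒   f'(x) = 2
  g(x) = x   ⇒   g'(x) = 1
  lim(x→0) f'(x)/g'(x) = lim(x→0) (2)/(1)
  = 2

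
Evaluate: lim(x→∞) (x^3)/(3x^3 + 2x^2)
This is an ∞/∞ indeterminate form.

Apply L'Hôpital's rule: differentiate numerator and denominator separately.
  f(x) = x^3   ⇒   f'(x) = 3·x^2
  g(x) = 3·x^3 + 2·x^2   ⇒   g'(x) = 9·x^2 + 4·x
  lim(x→∞) f'(x)/g'(x) = lim(x→∞) (3·x^2)/(9·x^2 + 4·x)
  = 1/3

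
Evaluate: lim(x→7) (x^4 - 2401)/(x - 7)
This is a standard limit.

Factor or rationalize the expression:
  lim(x→7) (x^4 - 2401)/(x - 7) = 1372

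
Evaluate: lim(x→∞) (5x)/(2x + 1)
This is an ∞/∞ indeterminate form.

Apply L'Hôpital's rule: differentiate numerator and denominator separately.
  f(x) = 5·x   ⇒   f'(x) = 5
  g(x) = 2·x + 1   ⇒   g'(x) = 2
  lim(x→∞) f'(x)/g'(x) = lim(x→∞) (5)/(2)
  = 5/2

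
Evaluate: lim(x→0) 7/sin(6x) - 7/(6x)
This is an ∞-∞ indeterminate form.

Combine fractions or rationalize to convert ∞-∞ to 0/0 form:
  lim(x→0) 7/sin(6x) - 7/(6x) = 0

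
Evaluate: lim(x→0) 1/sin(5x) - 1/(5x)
This is an ∞-∞ indeterminate form.

Combine fractions or rationalize to convert ∞-∞ to 0/0 form:
  lim(x→0) 1/sin(5x) - 1/(5x) = 0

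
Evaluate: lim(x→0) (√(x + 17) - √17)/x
This is a standard limit.

Factor or rationalize the expression:
  lim(x→0) (√(x + 17) - √17)/x = sqrt(17)/34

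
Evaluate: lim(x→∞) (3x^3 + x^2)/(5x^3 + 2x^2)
This is an ∞/∞ indeterminate form.

Apply L'Hôpital's rule: differentiate numerator and denominator separately.
  f(x) = 3·x^3 + x^2   ⇒   f'(x) = 9·x^2 + 2·x
  g(x) = 5·x^3 + 2·x^2   ⇒   g'(x) = 15·x^2 + 4·x
  lim(x→∞) f'(x)/g'(x) = lim(x→∞) (9·x^2 + 2·x)/(15·x^2 + 4·x)
  = 3/5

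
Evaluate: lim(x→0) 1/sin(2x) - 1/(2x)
This is an ∞-∞ indeterminate form.

Combine fractions or rationalize to convert ∞-∞ to 0/0 form:
  lim(x→0) 1/sin(2x) - 1/(2x) = 0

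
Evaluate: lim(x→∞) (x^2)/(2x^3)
This is an ∞/∞ indeterminate form.

Apply L'Hôpital's rule: differentiate numerator and denominator separately.
  f(x) = x^2   ⇒   f'(x) = 2·x
  g(x) = 2·x^3   ⇒   g'(x) = 6·x^2
  lim(x→∞) f'(x)/g'(x) = lim(x→∞) (2·x)/(6·x^2)
  = 0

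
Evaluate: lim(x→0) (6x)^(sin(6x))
This is an exponential indeterminate form.

For exponential indeterminate forms, take the natural log:
  Let L = lim(x→0) (6x)^(sin(6x))
  Then ln(L) = lim(x→0) [exponent × ln(base)]
  Evaluate using L'Hôpital or standard limits, then exponentiate.
  L = 1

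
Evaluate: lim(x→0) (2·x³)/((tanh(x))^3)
This is a 0/0 indeterminate form.

Apply L'Hôpital's rule: differentiate numerator and denominator separately.
  f(x) = 2·x^3   ⇒   f'(x) = 6·x^2
  g(x) = tanh(x)^3   ⇒   g'(x) = (3 - 3·tanh(x)^2)·tanh(x)^2
  lim(x→0) f'(x)/g'(x) = lim(x→0) (6·x^2)/((3 - 3·tanh(x)^2)·tanh(x)^2)
  = 2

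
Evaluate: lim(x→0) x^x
This is an exponential indeterminate form.

For exponential indeterminate forms, take the natural log:
  Let L = lim(x→0) x^x
  Then ln(L) = lim(x→0) [exponent × ln(base)]
  Evaluate using L'Hôpital or standard limits, then exponentiate.
  L = 1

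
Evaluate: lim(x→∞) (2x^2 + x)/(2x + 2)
This is an ∞/∞ indeterminate form.

Apply L'Hôpital's rule: differentiate numerator and denominator separately.
  f(x) = 2·x^2 + x   ⇒   f'(x) = 4·x + 1
  g(x) = 2·x + 2   ⇒   g'(x) = 2
  lim(x→∞) f'(x)/g'(x) = lim(x→∞) (4·x + 1)/(2)
  = ∞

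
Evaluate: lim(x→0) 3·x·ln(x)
This is a 0·∞ indeterminate form.

Rewrite 0·∞ as a quotient (0/0 or ∞/∞ form), then apply L'Hôpital's rule:
  lim(x→0) 3·x·ln(x) = 0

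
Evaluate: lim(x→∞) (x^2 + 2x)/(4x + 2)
This is an ∞/∞ indeterminate form.

Apply L'Hôpital's rule: differentiate numerator and denominator separately.
  f(x) = x^2 + 2·x   ⇒   f'(x) = 2·x + 2
  g(x) = 4·x + 2   ⇒   g'(x) = 4
  lim(x→∞) f'(x)/g'(x) = lim(x→∞) (2·x + 2)/(4)
  = ∞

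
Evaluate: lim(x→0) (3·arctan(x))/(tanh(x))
This is a 0/0 indeterminate form.

Apply L'Hôpital's rule: differentiate numerator and denominator separately.
  f(x) = 3·atan(x)   ⇒   f'(x) = 3/(x^2 + 1)
  g(x) = tanh(x)   ⇒   g'(x) = 1 - tanh(x)^2
  lim(x→0) f'(x)/g'(x) = lim(x→0) (3/(x^2 + 1))/(1 - tanh(x)^2)
  = 3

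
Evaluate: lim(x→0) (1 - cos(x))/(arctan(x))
This is a 0/0 indeterminate form.

Apply L'Hôpital's rule: differentiate numerator and denominator separately.
  f(x) = 1 - cos(x)   ⇒   f'(x) = sin(x)
  g(x) = atan(x)   ⇒   g'(x) = 1/(x^2 + 1)
  lim(x→0) f'(x)/g'(x) = lim(x→0) (sin(x))/(1/(x^2 + 1))
  = 0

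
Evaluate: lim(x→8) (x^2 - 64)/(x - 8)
This is a standard limit.

Factor or rationalize the expression:
  lim(x→8) (x^2 - 64)/(x - 8) = 16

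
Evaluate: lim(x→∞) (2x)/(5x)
This is an ∞/∞ indeterminate form.

Apply L'Hôpital's rule: differentiate numerator and denominator separately.
  f(x) = 2·x   ⇒   f'(x) = 2
  g(x) = 5·x   ⇒   g'(x) = 5
  lim(x→∞) f'(x)/g'(x) = lim(x→∞) (2)/(5)
  = 2/5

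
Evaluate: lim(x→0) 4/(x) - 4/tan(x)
This is an ∞-∞ indeterminate form.

Combine fractions or rationalize to convert ∞-∞ to 0/0 form:
  lim(x→0) 4/(x) - 4/tan(x) = 0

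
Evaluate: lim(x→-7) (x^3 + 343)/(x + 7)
This is a standard limit.

Factor or rationalize the expression:
  lim(x→-7) (x^3 + 343)/(x + 7) = 147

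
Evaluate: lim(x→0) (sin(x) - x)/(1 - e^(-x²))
This is a 0/0 indeterminate form.

Apply L'Hôpital's rule: differentiate numerator and denominator separately.
  f(x) = -x + sin(x)   ⇒   f'(x) = cos(x) - 1
  g(x) = 1 - e^(-x^2)   ⇒   g'(x) = 2·x·e^(-x^2)
  lim(x→0) f'(x)/g'(x) = lim(x→0) (cos(x) - 1)/(2·x·e^(-x^2))
  = 0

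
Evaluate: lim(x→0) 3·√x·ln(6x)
This is a 0·∞ indeterminate form.

Rewrite 0·∞ as a quotient (0/0 or ∞/∞ form), then apply L'Hôpital's rule:
  lim(x→0) 3·√x·ln(6x) = 0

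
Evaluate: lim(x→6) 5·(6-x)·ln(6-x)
This is a 0·∞ indeterminate form.

Rewrite 0·∞ as a quotient (0/0 or ∞/∞ form), then apply L'Hôpital's rule:
  lim(x→6) 5·(6-x)·ln(6-x) = 0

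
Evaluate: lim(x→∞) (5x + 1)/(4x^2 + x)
This is an ∞/∞ indeterminate form.

Apply L'Hôpital's rule: differentiate numerator and denominator separately.
  f(x) = 5·x + 1   ⇒   f'(x) = 5
  g(x) = 4·x^2 + x   ⇒   g'(x) = 8·x + 1
  lim(x→∞) f'(x)/g'(x) = lim(x→∞) (5)/(8·x + 1)
  = 0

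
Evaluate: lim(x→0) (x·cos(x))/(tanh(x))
This is a 0/0 indeterminate form.

Apply L'Hôpital's rule: differentiate numerator and denominator separately.
  f(x) = x·cos(x)   ⇒   f'(x) = -x·sin(x) + cos(x)
  g(x) = tanh(x)   ⇒   g'(x) = 1 - tanh(x)^2
  lim(x→0) f'(x)/g'(x) = lim(x→0) (-x·sin(x) + cos(x))/(1 - tanh(x)^2)
  = 1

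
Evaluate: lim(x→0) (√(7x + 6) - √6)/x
This is a standard limit.

Factor or rationalize the expression:
  lim(x→0) (√(7x + 6) - √6)/x = 7·sqrt(6)/12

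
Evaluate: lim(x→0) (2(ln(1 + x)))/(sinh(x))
This is a 0/0 indeterminate form.

Apply L'Hôpital's rule: differentiate numerator and denominator separately.
  f(x) = 2·ln(x + 1)   ⇒   f'(x) = 2/(x + 1)
  g(x) = sinh(x)   ⇒   g'(x) = cosh(x)
  lim(x→0) f'(x)/g'(x) = lim(x→0) (2/(x + 1))/(cosh(x))
  = 2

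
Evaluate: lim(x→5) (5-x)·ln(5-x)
This is a 0·∞ indeterminate form.

Rewrite 0·∞ as a quotient (0/0 or ∞/∞ form), then apply L'Hôpital's rule:
  lim(x→5) (5-x)·ln(5-x) = 0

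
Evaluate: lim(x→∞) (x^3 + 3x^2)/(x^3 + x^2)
This is an ∞/∞ indeterminate form.

Apply L'Hôpital's rule: differentiate numerator and denominator separately.
  f(x) = x^3 + 3·x^2   ⇒   f'(x) = 3·x^2 + 6·x
  g(x) = x^3 + x^2   ⇒   g'(x) = 3·x^2 + 2·x
  lim(x→∞) f'(x)/g'(x) = lim(x→∞) (3·x^2 + 6·x)/(3·x^2 + 2·x)
  = 1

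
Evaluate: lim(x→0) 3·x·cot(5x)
This is a 0·∞ indeterminate form.

Rewrite 0·∞ as a quotient (0/0 or ∞/∞ form), then apply L'Hôpital's rule:
  lim(x→0) 3·x·cot(5x) = 3/5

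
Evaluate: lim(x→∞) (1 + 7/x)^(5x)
This is an exponential indeterminate form.

For exponential indeterminate forms, take the natural log:
  Let L = lim(x→∞) (1 + 7/x)^(5x)
  Then ln(L) = lim(x→∞) [exponent × ln(base)]
  Evaluate using L'Hôpital or standard limits, then exponentiate.
  L = e^(35)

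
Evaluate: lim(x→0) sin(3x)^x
This is an exponential indeterminate form.

For exponential indeterminate forms, take the natural log:
  Let L = lim(x→0) sin(3x)^x
  Then ln(L) = lim(x→0) [exponent × ln(base)]
  Evaluate using L'Hôpital or standard limits, then exponentiate.
  L = 1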